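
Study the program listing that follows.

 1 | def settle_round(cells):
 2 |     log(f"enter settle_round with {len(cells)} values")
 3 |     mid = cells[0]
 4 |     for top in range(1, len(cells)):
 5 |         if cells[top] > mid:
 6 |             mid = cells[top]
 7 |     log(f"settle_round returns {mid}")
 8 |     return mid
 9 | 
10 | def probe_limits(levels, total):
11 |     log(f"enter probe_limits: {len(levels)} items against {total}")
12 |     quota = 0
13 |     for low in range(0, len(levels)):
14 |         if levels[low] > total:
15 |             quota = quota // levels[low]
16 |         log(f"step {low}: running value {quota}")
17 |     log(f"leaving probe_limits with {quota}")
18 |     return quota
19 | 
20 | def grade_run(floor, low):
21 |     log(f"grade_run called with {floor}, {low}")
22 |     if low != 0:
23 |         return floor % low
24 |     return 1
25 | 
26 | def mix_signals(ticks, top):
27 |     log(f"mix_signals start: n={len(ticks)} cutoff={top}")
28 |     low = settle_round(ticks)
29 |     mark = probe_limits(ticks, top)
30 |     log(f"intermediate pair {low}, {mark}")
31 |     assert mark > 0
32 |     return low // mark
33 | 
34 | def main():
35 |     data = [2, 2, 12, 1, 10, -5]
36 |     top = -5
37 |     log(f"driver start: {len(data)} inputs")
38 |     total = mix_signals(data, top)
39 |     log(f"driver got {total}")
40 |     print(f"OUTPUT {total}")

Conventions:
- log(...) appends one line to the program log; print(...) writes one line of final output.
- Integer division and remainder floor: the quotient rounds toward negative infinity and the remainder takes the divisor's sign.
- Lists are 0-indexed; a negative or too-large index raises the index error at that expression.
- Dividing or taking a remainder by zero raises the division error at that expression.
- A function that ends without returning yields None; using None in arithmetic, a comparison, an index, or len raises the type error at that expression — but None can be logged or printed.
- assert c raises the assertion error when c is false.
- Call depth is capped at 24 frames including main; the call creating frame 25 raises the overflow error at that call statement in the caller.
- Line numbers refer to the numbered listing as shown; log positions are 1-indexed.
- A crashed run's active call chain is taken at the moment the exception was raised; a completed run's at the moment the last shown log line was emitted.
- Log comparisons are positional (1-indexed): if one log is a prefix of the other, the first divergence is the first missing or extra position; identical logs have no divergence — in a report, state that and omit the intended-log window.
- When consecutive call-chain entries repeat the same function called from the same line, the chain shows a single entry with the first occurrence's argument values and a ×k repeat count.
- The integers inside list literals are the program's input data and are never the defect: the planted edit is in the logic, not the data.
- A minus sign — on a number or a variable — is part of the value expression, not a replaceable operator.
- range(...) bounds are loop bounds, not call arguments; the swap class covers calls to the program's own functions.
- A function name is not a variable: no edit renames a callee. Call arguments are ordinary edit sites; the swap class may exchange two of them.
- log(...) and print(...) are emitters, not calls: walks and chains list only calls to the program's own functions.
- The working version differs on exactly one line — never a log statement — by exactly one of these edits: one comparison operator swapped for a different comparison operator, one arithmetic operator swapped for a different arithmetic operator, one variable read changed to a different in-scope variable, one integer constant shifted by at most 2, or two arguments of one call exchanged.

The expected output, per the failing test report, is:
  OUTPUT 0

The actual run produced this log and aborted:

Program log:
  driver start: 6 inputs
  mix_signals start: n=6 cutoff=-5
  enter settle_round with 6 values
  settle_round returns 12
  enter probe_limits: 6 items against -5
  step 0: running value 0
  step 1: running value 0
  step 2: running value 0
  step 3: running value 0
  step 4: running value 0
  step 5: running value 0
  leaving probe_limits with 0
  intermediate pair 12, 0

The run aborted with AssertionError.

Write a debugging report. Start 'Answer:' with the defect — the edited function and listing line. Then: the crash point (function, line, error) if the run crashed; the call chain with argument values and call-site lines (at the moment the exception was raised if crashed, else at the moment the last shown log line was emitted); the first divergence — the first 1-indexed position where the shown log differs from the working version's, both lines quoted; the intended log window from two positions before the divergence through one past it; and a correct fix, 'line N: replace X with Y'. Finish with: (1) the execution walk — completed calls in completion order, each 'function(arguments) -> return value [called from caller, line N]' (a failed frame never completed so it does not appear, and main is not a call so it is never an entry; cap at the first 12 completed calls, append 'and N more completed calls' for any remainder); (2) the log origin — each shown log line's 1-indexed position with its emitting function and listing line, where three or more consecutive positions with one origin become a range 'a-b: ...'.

Answer: the defect is in probe_limits at line 15.
The tell: Log line 6 is where behavior first shows: 'step 0: running value 0' appears instead of 'step 0: running value 2'.
Crash: mix_signals, line 31, AssertionError.
Call chain: main -> mix_signals([2, 2, 12, 1, 10, -5], -5) (called at line 38).
First divergence: position 6; shown 'step 0: running value 0' vs intended 'step 0: running value 2'.
Intended log window:
  4: settle_round returns 12
  5: enter probe_limits: 6 items against -5
  6: step 0: running value 2
  7: step 1: running value 4
Execution walk:
  settle_round([2, 2, 12, 1, 10, -5]) -> 12  [called from mix_signals, line 28]
  probe_limits([2, 2, 12, 1, 10, -5], -5) -> 0  [called from mix_signals, line 29]
Log origin:
  1 — main, line 37
  2 — mix_signals, line 27
  3 — settle_round, line 2
  4 — settle_round, line 7
  5 — probe_limits, line 11
  6-11 — probe_limits, line 16
  12 — probe_limits, line 17
  13 — mix_signals, line 30
A correct fix: line 15: replace `//` with `+`.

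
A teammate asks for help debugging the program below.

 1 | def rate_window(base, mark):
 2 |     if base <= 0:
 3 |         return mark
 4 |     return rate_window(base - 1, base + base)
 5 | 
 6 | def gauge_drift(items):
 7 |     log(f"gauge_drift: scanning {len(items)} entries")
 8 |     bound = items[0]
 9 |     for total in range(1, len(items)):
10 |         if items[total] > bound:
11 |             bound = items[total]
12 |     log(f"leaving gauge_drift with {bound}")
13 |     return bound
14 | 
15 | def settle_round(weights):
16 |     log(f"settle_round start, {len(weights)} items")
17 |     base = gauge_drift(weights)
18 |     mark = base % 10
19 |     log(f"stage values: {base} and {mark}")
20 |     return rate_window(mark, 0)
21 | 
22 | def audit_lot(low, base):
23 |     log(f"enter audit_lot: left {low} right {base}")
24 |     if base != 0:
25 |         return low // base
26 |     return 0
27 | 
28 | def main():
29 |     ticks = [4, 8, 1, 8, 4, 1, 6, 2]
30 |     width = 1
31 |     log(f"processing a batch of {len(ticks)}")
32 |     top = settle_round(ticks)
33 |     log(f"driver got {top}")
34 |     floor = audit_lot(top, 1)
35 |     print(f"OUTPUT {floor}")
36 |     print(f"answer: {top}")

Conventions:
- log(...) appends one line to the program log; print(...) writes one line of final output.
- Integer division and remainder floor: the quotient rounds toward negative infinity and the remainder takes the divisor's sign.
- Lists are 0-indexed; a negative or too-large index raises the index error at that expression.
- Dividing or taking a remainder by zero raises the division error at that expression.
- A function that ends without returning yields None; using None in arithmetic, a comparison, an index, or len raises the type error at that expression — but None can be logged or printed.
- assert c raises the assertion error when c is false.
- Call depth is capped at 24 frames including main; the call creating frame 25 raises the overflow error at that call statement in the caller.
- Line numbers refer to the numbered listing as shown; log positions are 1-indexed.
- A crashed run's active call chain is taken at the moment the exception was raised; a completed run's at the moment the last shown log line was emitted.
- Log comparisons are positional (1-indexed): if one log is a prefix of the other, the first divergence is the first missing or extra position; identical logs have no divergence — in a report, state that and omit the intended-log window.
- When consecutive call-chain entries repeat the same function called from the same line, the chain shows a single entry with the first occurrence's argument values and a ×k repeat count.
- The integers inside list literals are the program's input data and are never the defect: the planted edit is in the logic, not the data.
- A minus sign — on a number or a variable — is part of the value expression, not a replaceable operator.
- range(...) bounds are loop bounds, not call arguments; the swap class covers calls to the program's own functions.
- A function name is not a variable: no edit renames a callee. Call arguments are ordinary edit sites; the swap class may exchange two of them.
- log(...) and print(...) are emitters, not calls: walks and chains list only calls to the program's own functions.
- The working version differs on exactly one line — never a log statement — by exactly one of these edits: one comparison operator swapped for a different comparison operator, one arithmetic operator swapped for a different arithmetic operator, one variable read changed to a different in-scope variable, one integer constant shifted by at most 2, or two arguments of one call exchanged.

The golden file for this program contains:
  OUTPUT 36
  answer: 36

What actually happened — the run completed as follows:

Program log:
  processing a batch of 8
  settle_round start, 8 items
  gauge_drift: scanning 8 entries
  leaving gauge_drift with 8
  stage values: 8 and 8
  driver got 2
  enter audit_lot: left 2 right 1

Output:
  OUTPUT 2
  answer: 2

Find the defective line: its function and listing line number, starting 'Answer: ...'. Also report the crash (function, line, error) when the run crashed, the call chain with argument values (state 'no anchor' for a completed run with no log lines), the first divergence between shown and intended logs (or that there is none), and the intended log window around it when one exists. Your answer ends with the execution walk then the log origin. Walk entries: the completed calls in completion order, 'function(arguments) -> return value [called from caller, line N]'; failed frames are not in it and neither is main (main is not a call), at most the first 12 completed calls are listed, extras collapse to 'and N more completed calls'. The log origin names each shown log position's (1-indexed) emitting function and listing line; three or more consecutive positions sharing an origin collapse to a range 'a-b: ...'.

Answer: the defect is in rate_window at line 4.
Key observation: Log line 6 is where behavior first shows: 'driver got 2' appears instead of 'driver got 36'.
Call chain: main -> audit_lot(2, 1) (called at line 34).
First divergence: at position 6 the run shows 'driver got 2' where the working version logs 'driver got 36'.
Intended log window:
  4: leaving gauge_drift with 8
  5: stage values: 8 and 8
  6: driver got 36
  7: enter audit_lot: left 36 right 1
Execution walk:
  gauge_drift([4, 8, 1, 8, 4, 1, 6, 2]) -> 8  [called from settle_round, line 17]
  rate_window(0, 2) -> 2  [called from rate_window, line 4]
  rate_window(1, 4) -> 2  [called from rate_window, line 4]
  rate_window(2, 6) -> 2  [called from rate_window, line 4]
  rate_window(3, 8) -> 2  [called from rate_window, line 4]
  rate_window(4, 10) -> 2  [called from rate_window, line 4]
  rate_window(5, 12) -> 2  [called from rate_window, line 4]
  rate_window(6, 14) -> 2  [called from rate_window, line 4]
  rate_window(7, 16) -> 2  [called from rate_window, line 4]
  rate_window(8, 0) -> 2  [called from settle_round, line 20]
  settle_round([4, 8, 1, 8, 4, 1, 6, 2]) -> 2  [called from main, line 32]
  audit_lot(2, 1) -> 2  [called from main, line 34]
Origin of each log line:
  1: emitted by main (line 31)
  2: emitted by settle_round (line 16)
  3: emitted by gauge_drift (line 7)
  4: emitted by gauge_drift (line 12)
  5: emitted by settle_round (line 19)
  6: emitted by main (line 33)
  7: emitted by audit_lot (line 23)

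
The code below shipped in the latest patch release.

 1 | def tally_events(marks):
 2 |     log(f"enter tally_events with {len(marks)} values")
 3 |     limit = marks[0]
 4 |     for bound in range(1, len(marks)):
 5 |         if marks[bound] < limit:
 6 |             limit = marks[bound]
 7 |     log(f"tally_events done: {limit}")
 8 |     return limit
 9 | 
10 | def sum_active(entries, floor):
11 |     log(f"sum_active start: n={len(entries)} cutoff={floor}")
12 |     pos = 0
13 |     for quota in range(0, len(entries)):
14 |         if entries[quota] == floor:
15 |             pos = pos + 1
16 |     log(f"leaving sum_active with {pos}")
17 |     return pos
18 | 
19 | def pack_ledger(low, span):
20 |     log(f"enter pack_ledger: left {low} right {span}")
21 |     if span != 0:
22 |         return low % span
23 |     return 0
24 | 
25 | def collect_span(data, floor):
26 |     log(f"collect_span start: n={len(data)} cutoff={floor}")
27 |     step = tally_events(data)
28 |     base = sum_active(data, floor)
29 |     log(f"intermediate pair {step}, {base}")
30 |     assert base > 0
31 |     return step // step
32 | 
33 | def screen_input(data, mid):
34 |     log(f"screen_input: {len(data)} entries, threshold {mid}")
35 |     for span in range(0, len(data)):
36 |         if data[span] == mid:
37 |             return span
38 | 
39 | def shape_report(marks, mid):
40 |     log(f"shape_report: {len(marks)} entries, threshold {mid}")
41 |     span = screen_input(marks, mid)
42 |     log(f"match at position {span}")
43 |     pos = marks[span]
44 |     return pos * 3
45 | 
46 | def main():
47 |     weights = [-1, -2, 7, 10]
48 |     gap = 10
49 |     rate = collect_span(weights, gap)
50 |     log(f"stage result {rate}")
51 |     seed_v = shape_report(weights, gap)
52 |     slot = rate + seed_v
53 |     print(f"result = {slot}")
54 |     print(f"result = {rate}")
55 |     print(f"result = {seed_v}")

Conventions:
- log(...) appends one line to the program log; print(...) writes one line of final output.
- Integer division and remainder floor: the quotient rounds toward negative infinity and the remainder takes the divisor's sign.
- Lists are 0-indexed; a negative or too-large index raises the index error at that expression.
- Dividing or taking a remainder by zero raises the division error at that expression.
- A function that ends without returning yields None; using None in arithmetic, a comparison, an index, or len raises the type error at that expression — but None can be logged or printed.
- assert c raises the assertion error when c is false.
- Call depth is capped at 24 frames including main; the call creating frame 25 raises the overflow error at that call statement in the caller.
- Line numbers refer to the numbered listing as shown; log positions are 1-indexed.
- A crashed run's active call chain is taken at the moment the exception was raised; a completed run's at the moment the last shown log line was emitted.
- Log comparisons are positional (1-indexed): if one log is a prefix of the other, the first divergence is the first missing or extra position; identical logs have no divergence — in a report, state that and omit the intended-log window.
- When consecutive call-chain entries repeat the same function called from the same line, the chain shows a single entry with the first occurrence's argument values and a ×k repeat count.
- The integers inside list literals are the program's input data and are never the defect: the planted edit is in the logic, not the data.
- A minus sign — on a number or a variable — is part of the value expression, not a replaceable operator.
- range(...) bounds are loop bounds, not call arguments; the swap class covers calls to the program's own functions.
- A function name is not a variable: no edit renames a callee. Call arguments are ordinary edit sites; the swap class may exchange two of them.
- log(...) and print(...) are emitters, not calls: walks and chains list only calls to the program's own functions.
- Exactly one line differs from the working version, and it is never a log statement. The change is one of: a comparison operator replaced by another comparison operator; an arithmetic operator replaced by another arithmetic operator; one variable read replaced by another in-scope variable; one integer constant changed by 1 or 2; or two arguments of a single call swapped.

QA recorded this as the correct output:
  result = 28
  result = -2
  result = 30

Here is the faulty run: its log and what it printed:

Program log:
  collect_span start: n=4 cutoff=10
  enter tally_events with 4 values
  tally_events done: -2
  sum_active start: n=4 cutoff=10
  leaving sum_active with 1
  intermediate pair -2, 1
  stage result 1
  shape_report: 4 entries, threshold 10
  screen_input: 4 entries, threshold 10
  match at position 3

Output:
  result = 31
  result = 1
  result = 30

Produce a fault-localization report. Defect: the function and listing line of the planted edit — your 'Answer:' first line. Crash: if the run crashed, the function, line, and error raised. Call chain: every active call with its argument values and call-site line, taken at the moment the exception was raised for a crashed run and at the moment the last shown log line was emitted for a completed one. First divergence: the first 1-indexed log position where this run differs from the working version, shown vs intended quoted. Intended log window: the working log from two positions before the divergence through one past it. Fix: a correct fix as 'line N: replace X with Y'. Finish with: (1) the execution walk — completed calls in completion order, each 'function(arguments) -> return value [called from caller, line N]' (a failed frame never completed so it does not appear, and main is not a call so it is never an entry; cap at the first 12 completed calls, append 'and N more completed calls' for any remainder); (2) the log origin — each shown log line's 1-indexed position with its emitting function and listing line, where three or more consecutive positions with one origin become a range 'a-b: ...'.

Answer: the defect is in collect_span at line 31.
The tell: Log line 7 is where behavior first shows: 'stage result 1' appears instead of 'stage result -2'.
Call chain: main -> shape_report([-1, -2, 7, 10], 10) (called at line 51).
First divergence: position 7 — the shown line 'stage result 1' should read 'stage result -2'.
Intended log window:
  5: leaving sum_active with 1
  6: intermediate pair -2, 1
  7: stage result -2
  8: shape_report: 4 entries, threshold 10
Execution walk:
  tally_events([-1, -2, 7, 10]) -> -2  [called from collect_span, line 27]
  sum_active([-1, -2, 7, 10], 10) -> 1  [called from collect_span, line 28]
  collect_span([-1, -2, 7, 10], 10) -> 1  [called from main, line 49]
  screen_input([-1, -2, 7, 10], 10) -> 3  [called from shape_report, line 41]
  shape_report([-1, -2, 7, 10], 10) -> 30  [called from main, line 51]
Log origins:
  1: emitted by collect_span (line 26)
  2: emitted by tally_events (line 2)
  3: emitted by tally_events (line 7)
  4: emitted by sum_active (line 11)
  5: emitted by sum_active (line 16)
  6: emitted by collect_span (line 29)
  7: emitted by main (line 50)
  8: emitted by shape_report (line 40)
  9: emitted by screen_input (line 34)
  10: emitted by shape_report (line 42)
A correct fix: line 31: replace `step // step` with `step // base`.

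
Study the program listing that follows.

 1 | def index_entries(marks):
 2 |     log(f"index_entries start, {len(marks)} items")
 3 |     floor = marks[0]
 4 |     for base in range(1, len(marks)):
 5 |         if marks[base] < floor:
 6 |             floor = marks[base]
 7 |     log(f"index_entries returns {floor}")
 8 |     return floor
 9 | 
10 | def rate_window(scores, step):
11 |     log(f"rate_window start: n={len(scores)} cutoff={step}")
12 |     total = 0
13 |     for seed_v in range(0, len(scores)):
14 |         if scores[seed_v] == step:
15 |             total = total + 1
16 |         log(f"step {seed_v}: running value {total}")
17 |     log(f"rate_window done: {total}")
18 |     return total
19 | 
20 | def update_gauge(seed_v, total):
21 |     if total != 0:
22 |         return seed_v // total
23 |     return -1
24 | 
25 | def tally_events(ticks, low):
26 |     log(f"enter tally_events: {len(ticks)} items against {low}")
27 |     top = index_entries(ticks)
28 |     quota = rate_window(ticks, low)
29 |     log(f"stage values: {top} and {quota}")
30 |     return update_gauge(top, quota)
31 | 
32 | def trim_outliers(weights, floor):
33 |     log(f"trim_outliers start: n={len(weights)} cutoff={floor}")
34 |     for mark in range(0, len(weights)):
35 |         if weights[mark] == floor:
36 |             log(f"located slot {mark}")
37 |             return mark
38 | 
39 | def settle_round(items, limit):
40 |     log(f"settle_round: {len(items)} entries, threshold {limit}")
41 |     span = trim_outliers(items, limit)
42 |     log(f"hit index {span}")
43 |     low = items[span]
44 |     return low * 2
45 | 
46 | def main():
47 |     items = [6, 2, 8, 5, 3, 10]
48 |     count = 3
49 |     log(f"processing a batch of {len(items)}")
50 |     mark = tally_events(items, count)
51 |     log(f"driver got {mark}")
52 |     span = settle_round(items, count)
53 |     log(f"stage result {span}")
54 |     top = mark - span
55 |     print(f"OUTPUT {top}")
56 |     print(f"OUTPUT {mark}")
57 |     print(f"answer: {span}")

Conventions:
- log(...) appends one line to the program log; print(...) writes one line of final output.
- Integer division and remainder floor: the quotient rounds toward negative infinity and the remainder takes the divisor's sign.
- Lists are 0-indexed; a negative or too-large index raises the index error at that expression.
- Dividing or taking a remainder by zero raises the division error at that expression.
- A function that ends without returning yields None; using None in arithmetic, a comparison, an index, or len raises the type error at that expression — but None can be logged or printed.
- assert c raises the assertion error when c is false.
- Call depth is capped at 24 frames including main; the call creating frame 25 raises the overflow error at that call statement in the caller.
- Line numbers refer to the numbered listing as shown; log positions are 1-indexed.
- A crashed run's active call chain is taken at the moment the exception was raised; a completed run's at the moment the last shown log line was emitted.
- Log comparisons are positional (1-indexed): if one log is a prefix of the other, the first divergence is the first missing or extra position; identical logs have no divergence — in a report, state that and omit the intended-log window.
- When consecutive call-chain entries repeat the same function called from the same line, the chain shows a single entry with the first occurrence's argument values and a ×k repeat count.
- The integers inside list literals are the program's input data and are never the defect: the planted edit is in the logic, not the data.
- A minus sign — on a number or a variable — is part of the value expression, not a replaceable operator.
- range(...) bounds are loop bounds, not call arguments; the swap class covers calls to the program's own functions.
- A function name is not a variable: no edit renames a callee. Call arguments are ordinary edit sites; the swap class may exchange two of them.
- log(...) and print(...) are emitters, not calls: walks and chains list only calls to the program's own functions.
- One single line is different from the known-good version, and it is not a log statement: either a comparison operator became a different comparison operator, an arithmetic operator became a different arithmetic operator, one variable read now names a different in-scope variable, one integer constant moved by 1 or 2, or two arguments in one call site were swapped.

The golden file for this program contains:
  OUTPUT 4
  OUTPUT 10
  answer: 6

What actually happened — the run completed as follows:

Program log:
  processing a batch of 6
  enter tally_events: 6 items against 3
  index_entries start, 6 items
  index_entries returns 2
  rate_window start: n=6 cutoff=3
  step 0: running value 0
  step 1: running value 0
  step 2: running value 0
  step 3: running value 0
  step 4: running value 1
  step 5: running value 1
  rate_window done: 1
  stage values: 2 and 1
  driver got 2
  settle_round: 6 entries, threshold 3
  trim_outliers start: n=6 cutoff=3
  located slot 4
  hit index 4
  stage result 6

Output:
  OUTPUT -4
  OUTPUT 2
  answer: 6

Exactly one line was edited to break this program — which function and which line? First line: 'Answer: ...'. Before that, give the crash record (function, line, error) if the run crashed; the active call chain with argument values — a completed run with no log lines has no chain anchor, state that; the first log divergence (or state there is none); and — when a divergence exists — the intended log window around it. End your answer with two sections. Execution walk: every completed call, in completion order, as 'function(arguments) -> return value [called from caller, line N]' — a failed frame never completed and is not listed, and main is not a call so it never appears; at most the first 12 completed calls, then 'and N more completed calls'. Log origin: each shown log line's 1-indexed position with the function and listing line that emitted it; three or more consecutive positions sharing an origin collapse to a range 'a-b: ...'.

Answer: the defect is in index_entries at line 5.
Core observation: Position 4 is the first bad log line: 'index_entries returns 2' should read 'index_entries returns 10'.
Call chain: main.
First divergence: at position 4 the run shows 'index_entries returns 2' where the working version logs 'index_entries returns 10'.
Intended log window:
  2: enter tally_events: 6 items against 3
  3: index_entries start, 6 items
  4: index_entries returns 10
  5: rate_window start: n=6 cutoff=3
Execution walk:
  index_entries([6, 2, 8, 5, 3, 10]) -> 2  [called from tally_events, line 27]
  rate_window([6, 2, 8, 5, 3, 10], 3) -> 1  [called from tally_events, line 28]
  update_gauge(2, 1) -> 2  [called from tally_events, line 30]
  tally_events([6, 2, 8, 5, 3, 10], 3) -> 2  [called from main, line 50]
  trim_outliers([6, 2, 8, 5, 3, 10], 3) -> 4  [called from settle_round, line 41]
  settle_round([6, 2, 8, 5, 3, 10], 3) -> 6  [called from main, line 52]
Log origins:
  1: emitted by main (line 49)
  2: emitted by tally_events (line 26)
  3: emitted by index_entries (line 2)
  4: emitted by index_entries (line 7)
  5: emitted by rate_window (line 11)
  6-11: emitted by rate_window (line 16)
  12: emitted by rate_window (line 17)
  13: emitted by tally_events (line 29)
  14: emitted by main (line 51)
  15: emitted by settle_round (line 40)
  16: emitted by trim_outliers (line 33)
  17: emitted by trim_outliers (line 36)
  18: emitted by settle_round (line 42)
  19: emitted by main (line 53)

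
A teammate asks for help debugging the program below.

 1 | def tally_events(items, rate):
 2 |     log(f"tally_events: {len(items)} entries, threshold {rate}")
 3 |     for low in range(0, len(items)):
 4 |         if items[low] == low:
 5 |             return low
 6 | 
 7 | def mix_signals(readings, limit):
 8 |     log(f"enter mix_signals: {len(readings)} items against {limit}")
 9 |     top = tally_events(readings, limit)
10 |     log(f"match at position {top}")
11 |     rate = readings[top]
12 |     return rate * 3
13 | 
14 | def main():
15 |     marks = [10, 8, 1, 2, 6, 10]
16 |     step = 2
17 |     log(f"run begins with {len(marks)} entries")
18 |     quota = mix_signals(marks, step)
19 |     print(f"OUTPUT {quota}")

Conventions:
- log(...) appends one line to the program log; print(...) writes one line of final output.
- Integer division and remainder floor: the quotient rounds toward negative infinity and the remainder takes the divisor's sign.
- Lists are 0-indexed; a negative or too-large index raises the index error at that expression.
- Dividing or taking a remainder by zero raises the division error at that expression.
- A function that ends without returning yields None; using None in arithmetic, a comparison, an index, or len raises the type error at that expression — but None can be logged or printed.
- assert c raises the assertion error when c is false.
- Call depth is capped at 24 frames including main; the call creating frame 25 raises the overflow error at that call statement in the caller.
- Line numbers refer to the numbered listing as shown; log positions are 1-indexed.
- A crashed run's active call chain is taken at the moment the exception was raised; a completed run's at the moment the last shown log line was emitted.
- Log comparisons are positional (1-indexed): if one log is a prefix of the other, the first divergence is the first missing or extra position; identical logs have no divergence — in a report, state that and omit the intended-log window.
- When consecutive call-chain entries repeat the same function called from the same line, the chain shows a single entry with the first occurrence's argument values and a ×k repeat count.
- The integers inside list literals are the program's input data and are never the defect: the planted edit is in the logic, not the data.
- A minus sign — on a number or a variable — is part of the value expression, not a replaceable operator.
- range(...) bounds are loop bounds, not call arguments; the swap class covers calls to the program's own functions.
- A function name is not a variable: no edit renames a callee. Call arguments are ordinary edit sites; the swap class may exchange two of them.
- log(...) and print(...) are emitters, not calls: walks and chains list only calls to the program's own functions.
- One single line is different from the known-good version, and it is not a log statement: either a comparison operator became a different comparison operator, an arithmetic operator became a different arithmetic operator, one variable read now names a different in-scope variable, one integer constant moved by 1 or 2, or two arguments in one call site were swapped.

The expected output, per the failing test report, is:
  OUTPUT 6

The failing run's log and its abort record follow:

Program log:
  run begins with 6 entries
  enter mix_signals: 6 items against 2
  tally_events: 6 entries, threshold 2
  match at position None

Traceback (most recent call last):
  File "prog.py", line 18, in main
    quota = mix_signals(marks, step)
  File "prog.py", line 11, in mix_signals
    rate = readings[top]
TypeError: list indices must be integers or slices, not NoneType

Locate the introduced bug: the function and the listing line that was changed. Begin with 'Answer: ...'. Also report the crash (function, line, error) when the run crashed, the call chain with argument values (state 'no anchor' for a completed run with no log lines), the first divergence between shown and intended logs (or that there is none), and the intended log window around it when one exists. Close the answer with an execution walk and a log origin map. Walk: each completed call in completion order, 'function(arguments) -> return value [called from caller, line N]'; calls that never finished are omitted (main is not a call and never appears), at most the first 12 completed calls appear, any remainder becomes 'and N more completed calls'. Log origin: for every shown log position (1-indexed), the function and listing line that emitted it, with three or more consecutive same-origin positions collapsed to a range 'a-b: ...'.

Answer: the defect is in tally_events at line 4.
Core observation: The earliest visible damage is log position 4 — 'match at position None' rather than the intended 'match at position 3'.
Crash: mix_signals, line 11, TypeError.
Call chain: main -> mix_signals([10, 8, 1, 2, 6, 10], 2) (called at line 18).
First divergence: position 4 — the shown line 'match at position None' should read 'match at position 3'.
Intended log window:
  2: enter mix_signals: 6 items against 2
  3: tally_events: 6 entries, threshold 2
  4: match at position 3
Execution walk:
  tally_events([10, 8, 1, 2, 6, 10], 2) -> None  [called from mix_signals, line 9]
Log origin:
  1: emitted by main (line 17)
  2: emitted by mix_signals (line 8)
  3: emitted by tally_events (line 2)
  4: emitted by mix_signals (line 10)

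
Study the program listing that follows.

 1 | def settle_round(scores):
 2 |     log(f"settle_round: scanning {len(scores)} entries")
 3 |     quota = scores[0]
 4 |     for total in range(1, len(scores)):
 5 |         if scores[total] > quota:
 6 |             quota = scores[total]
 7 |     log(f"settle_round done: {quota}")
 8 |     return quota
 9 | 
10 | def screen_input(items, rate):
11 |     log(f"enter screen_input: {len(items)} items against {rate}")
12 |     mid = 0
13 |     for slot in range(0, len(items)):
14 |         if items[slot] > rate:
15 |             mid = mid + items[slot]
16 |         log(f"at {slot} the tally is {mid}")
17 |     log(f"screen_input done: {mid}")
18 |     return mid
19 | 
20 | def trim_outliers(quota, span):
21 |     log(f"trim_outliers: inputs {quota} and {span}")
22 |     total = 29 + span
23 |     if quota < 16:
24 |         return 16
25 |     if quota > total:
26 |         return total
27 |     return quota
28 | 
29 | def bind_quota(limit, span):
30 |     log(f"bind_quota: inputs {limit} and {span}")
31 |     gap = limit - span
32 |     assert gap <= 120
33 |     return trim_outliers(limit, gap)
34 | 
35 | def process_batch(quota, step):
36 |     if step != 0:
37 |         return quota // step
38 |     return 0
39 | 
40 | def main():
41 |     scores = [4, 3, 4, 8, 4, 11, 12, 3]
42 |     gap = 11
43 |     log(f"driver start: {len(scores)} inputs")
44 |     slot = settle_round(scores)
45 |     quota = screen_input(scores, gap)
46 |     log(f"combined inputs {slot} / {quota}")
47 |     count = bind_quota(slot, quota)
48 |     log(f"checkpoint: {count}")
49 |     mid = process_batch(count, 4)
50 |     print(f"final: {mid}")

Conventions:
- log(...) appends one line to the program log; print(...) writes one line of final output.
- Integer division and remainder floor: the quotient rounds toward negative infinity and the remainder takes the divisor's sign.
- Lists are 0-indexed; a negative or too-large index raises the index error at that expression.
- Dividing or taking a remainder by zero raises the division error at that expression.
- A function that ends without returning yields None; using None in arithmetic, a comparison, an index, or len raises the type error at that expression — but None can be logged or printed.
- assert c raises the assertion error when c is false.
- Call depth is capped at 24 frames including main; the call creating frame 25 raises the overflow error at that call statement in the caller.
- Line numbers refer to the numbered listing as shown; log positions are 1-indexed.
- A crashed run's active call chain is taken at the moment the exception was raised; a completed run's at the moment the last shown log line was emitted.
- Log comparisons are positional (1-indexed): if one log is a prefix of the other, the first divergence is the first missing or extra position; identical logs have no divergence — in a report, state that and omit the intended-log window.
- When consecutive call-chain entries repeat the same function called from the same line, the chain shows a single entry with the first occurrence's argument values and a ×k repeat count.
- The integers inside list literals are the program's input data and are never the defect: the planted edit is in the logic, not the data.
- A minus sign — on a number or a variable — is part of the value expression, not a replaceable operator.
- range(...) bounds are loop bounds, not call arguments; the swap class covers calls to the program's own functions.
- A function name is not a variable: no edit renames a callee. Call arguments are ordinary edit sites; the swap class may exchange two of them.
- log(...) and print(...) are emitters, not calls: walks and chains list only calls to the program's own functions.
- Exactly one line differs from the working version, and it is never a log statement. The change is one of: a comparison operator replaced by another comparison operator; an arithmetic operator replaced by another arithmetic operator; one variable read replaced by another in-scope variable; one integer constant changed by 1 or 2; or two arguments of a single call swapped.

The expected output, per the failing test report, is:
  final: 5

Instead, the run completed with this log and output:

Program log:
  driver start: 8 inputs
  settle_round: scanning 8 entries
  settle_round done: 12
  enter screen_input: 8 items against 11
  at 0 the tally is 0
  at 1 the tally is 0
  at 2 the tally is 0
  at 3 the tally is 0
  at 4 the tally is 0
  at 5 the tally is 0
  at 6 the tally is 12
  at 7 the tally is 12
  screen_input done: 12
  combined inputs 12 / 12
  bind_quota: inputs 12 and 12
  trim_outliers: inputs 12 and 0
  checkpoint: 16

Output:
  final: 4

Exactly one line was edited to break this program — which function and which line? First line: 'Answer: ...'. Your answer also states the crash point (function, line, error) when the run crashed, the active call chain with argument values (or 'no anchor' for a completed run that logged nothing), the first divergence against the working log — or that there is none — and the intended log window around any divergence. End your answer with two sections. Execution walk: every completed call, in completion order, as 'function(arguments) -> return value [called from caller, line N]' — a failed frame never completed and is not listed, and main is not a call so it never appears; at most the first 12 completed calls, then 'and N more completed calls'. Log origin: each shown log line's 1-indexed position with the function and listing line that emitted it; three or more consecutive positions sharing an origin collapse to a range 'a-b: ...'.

Answer: the defect is in main at line 49.
Key observation: Nothing in the log betrays the bug — only the output does.
Call chain: main.
First divergence: none (the log streams are identical).
Execution walk:
  settle_round([4, 3, 4, 8, 4, 11, 12, 3]) -> 12  [called from main, line 44]
  screen_input([4, 3, 4, 8, 4, 11, 12, 3], 11) -> 12  [called from main, line 45]
  trim_outliers(12, 0) -> 16  [called from bind_quota, line 33]
  bind_quota(12, 12) -> 16  [called from main, line 47]
  process_batch(16, 4) -> 4  [called from main, line 49]
Origin of each log line:
  1: logged in main at line 43
  2: logged in settle_round at line 2
  3: logged in settle_round at line 7
  4: logged in screen_input at line 11
  5-12: logged in screen_input at line 16
  13: logged in screen_input at line 17
  14: logged in main at line 46
  15: logged in bind_quota at line 30
  16: logged in trim_outliers at line 21
  17: logged in main at line 48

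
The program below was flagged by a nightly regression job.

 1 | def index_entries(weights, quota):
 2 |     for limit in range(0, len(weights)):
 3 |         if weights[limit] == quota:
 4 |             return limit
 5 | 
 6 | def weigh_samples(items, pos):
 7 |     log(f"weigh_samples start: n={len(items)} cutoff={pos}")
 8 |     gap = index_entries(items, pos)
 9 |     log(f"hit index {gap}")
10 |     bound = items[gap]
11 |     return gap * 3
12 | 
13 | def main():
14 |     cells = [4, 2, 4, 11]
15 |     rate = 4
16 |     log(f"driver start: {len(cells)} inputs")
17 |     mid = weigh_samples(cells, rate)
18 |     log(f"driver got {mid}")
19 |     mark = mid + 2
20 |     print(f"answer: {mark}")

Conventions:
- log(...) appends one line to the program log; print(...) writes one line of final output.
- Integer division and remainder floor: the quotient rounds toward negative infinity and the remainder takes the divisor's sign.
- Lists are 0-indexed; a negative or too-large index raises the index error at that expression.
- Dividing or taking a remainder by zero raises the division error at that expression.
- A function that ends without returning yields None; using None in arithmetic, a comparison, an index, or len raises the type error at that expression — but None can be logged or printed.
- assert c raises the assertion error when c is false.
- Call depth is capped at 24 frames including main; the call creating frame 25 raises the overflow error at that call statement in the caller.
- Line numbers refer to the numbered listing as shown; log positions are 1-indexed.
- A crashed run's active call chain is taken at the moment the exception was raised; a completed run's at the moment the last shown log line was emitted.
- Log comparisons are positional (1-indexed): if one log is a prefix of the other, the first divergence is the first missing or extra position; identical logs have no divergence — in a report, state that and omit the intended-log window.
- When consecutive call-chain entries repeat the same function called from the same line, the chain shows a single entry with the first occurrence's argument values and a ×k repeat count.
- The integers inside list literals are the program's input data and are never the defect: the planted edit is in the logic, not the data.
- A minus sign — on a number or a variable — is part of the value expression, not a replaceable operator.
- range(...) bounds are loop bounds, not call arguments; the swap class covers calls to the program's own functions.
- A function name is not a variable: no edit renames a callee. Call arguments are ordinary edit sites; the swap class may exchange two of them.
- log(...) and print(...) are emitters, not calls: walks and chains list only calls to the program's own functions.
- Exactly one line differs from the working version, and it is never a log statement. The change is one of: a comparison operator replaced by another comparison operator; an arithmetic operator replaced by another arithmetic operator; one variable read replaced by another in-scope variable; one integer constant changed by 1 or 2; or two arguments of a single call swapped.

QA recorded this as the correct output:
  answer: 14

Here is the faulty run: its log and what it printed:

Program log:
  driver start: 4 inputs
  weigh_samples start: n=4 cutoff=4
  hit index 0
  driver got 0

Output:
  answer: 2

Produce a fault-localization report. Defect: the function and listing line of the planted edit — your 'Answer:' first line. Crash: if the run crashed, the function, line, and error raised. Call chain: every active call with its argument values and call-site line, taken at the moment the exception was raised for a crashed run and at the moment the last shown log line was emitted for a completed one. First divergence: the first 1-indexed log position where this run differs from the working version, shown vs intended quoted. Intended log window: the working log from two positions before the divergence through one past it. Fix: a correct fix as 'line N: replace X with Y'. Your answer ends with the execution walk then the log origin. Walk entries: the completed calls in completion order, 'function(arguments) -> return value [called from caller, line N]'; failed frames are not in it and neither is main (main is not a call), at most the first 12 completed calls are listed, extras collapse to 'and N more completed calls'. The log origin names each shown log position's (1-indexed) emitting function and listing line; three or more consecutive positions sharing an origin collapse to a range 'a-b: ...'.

Answer: the defect is in weigh_samples at line 11.
Key fact: Everything matches until log position 4, which reads 'driver got 0' in place of 'driver got 12'.
Call chain: main.
First divergence: at position 4 the run shows 'driver got 0' where the working version logs 'driver got 12'.
Intended log window:
  2: weigh_samples start: n=4 cutoff=4
  3: hit index 0
  4: driver got 12
Execution walk:
  index_entries([4, 2, 4, 11], 4) -> 0  [called from weigh_samples, line 8]
  weigh_samples([4, 2, 4, 11], 4) -> 0  [called from main, line 17]
Log origin:
  1 — main, line 16
  2 — weigh_samples, line 7
  3 — weigh_samples, line 9
  4 — main, line 18
A correct fix: line 11: replace `gap` with `bound`.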